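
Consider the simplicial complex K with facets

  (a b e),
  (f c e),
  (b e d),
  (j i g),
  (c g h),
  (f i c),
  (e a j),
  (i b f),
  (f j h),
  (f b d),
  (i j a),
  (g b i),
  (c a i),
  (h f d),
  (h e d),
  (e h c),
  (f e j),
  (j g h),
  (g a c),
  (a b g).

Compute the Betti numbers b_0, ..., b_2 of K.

Take the total order a < b < c < d < e < f < g < h < i < j on the vertex set. Then K (dimension 2) consists of the simplices:

  0-simplices (10): a, b, c, d, e, f, g, h, i, j
  1-simplices (30): ab, ac, ae, ag, ai, aj, bd, be, bf, bg, bi, ce, cf, cg, ch, ci, de, df, dh, ef, eh, ej, fh, fi, fj, gh, gi, gj, hj, ij
  2-simplices (20): abe, abg, acg, aci, aej, aij, bde, bdf, bfi, bgi, cef, ceh, cfi, cgh, deh, dfh, efj, fhj, ghj, gij

so the chain groups are C_0 ≅ Z^10, C_1 ≅ Z^30, C_2 ≅ Z^20.

Boundary ∂_1: C_1 → C_0 sends each edge [p,q] (with p < q) to q − p. For instance
  ∂ch = h − c.
This gives a 10×30 integer matrix of rank 9; reducing to Smith normal form yields diagonal entries (1,1,1,1,1,1,1,1,1).

∂_2: C_2 → C_1 acts by ∂[p,q,r] = [q,r] − [p,r] + [p,q]. For instance
  ∂bdf = df − bf + bd,
  ∂acg = cg − ag + ac.
The resulting 30×20 matrix has rank 20, and its Smith normal form has invariant factors (1,1,1,1,1,1,1,1,1,1,1,1,1,1,1,1,1,1,1,2).

Now H_k = ker ∂_k / im ∂_{k+1}, so:

  H_0: rank C_0 − rank ∂_1 = 10 − 9 = 1, and the invariant factors of ∂_1 are all 1, so H_0 ≅ Z.
  H_1: rank ker ∂_1 − rank ∂_2 = (30 − 9) − 20 = 1, and ∂_2 has invariant factor 2 > 1, so H_1 ≅ Z × Z/2.
  H_2: rank ker ∂_2 − rank ∂_3 = (20 − 20) − 0 = 0, and there is no ∂_3, so H_2 ≅ 0.

(K is a triangulation of the Klein bottle.)

Hence the Betti numbers are b_0 = 1, b_1 = 1, b_2 = 0.

b_0 = 1, b_1 = 1, b_2 = 0.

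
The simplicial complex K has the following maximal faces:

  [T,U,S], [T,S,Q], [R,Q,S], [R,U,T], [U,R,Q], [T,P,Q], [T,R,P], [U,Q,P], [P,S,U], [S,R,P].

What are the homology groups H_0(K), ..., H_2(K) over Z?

Take the total order P < Q < R < S < T < U on the vertex set. Then K (dimension 2) consists of the simplices:

  0-simplices (6): P, Q, R, S, T, U
  1-simplices (15): PQ, PR, PS, PT, PU, QR, QS, QT, QU, RS, RT, RU, ST, SU, TU
  2-simplices (10): PQT, PQU, PRS, PRT, PSU, QRS, QRU, QST, RTU, STU

giving chain groups C_0 ≅ Z^6, C_1 ≅ Z^15, C_2 ≅ Z^10.

The boundary map ∂_1: C_1 → C_0 is given by ∂[p,q] = [q] − [p]. For instance
  ∂TU = U − T.
This gives a 6×15 integer matrix of rank 5; reducing to Smith normal form yields diagonal entries (1,1,1,1,1).

∂_2: C_2 → C_1 sends each 2-simplex [p,q,r] to [q,r] − [p,r] + [p,q]. For instance
  ∂PSU = SU − PU + PS,
  ∂PQT = QT − PT + PQ.
The resulting 15×10 matrix has rank 10, and its Smith normal form has invariant factors (1,1,1,1,1,1,1,1,1,2).

Now H_k = ker ∂_k / im ∂_{k+1}, so:

  H_0: rank C_0 − rank ∂_1 = 6 − 5 = 1, and the invariant factors of ∂_1 are all 1, so H_0 ≅ Z.
  H_1: rank ker ∂_1 − rank ∂_2 = (15 − 5) − 10 = 0, and ∂_2 has invariant factor 2 > 1, so H_1 ≅ Z/2.
  H_2: rank ker ∂_2 − rank ∂_3 = (10 − 10) − 0 = 0, and there is no ∂_3, so H_2 ≅ 0.

(K is a triangulation of the real projective plane RP^2.)

H_0 = Z,  H_1 = Z/2,  H_2 = 0.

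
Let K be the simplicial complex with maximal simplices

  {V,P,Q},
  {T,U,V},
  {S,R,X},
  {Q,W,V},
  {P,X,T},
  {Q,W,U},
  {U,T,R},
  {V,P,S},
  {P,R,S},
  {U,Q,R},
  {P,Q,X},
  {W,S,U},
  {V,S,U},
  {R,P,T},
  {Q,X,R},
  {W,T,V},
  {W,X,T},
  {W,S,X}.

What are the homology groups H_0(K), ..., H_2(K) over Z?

H_0 = Z,  H_1 = Z ⊕ Z/2Z,  H_2 = 0.

Take the total order P < Q < R < S < T < U < V < W < X on the vertex set. Then K (dimension 2) consists of the simplices:

  0-simplices (9): P, Q, R, S, T, U, V, W, X
  1-simplices (27): PQ, PR, PS, PT, PV, PX, QR, QU, QV, QW, QX, RS, RT, RU, RX, SU, SV, SW, SX, TU, TV, TW, TX, UV, UW, VW, WX
  2-simplices (18): PQV, PQX, PRS, PRT, PSV, PTX, QRU, QRX, QUW, QVW, RSX, RTU, SUV, SUW, SWX, TUV, TVW, TWX

Hence C_0 ≅ Z^9, C_1 ≅ Z^27, C_2 ≅ Z^18.

Boundary ∂_1: C_1 → C_0 is given by ∂[p,q] = [q] − [p]. For instance
  ∂TW = W − T.
The resulting 9×27 matrix has rank 8, and its Smith normal form has invariant factors (1,1,1,1,1,1,1,1).

∂_2: C_2 → C_1 acts by ∂[p,q,r] = [q,r] − [p,r] + [p,q]. For instance
  ∂SUW = UW − SW + SU,
  ∂SUV = UV − SV + SU.
The 27×18 boundary matrix has rank 18 and Smith normal form diag(1,1,1,1,1,1,1,1,1,1,1,1,1,1,1,1,1,2).

Now H_k = ker ∂_k / im ∂_{k+1}, so:

  H_0: rank C_0 − rank ∂_1 = 9 − 8 = 1, and the invariant factors of ∂_1 are all 1, so H_0 ≅ Z.
  H_1: rank ker ∂_1 − rank ∂_2 = (27 − 8) − 18 = 1, and ∂_2 has invariant factor 2 > 1, so H_1 ≅ Z ⊕ Z/2Z.
  H_2: rank ker ∂_2 − rank ∂_3 = (18 − 18) − 0 = 0, and there is no ∂_3, so H_2 ≅ 0.

(K is a triangulation of the Klein bottle.)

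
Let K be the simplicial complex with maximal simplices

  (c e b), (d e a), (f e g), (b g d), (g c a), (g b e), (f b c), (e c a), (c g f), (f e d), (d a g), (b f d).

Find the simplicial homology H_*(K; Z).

Take the total order a < b < c < d < e < f < g on the vertex set. Then K (dimension 2) consists of the simplices:

  0-simplices (7): a, b, c, d, e, f, g
  1-simplices (18): ac, ad, ae, ag, bc, bd, be, bf, bg, ce, cf, cg, de, df, dg, ef, eg, fg
  2-simplices (12): ace, acg, ade, adg, bce, bcf, bdf, bdg, beg, cfg, def, efg

giving chain groups C_0 ≅ Z^7, C_1 ≅ Z^18, C_2 ≅ Z^12.

∂_1: C_1 → C_0 sends each edge [p,q] (with p < q) to q − p. For instance
  ∂ef = f − e.
As a 7×18 matrix over Z this has rank 6, with invariant factors (1,1,1,1,1,1).

Boundary ∂_2: C_2 → C_1 maps a triangle to the signed sum of its edges. For instance
  ∂efg = fg − eg + ef,
  ∂def = ef − df + de.
The 18×12 boundary matrix has rank 12 and Smith normal form diag(1,1,1,1,1,1,1,1,1,1,1,2).

From H_k ≅ ker(∂_k) / im(∂_{k+1}) we obtain:

  H_0: rank C_0 − rank ∂_1 = 7 − 6 = 1, and the invariant factors of ∂_1 are all 1, so H_0 = Z.
  H_1: rank ker ∂_1 − rank ∂_2 = (18 − 6) − 12 = 0, and ∂_2 has invariant factor 2 > 1, so H_1 = Z/2Z.
  H_2: rank ker ∂_2 − rank ∂_3 = (12 − 12) − 0 = 0, and there is no ∂_3, so H_2 = 0.

H_0 ≅ Z,  H_1 ≅ Z/2Z,  H_2 = 0.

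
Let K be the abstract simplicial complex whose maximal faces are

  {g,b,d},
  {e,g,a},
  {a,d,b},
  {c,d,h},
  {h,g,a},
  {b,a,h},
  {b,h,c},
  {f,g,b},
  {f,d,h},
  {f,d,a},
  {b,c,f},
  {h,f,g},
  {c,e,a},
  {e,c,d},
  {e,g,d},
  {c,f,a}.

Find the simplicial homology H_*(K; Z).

H_0 = Z,  H_1 = Z^2,  H_2 = Z.

Fix the vertex order a < b < c < d < e < f < g < h and write every simplex with vertices in increasing order. Then dim K = 2 and the simplices of K are:

  0-simplices (8): a, b, c, d, e, f, g, h
  1-simplices (24): ab, ac, ad, ae, af, ag, ah, bc, bd, bf, bg, bh, cd, ce, cf, ch, de, df, dg, dh, eg, fg, fh, gh
  2-simplices (16): abd, abh, ace, acf, adf, aeg, agh, bcf, bch, bdg, bfg, cde, cdh, deg, dfh, fgh

giving chain groups C_0 ≅ Z^8, C_1 ≅ Z^24, C_2 ≅ Z^16.

∂_1: C_1 → C_0 maps an edge to its endpoints' difference, ∂[p,q] = q − p. For instance
  ∂cd = d − c.
The resulting 8×24 matrix has rank 7, and its Smith normal form has invariant factors (1,1,1,1,1,1,1).

The boundary map ∂_2: C_2 → C_1 sends each 2-simplex [p,q,r] to [q,r] − [p,r] + [p,q]. For instance
  ∂aeg = eg − ag + ae,
  ∂cdh = dh − ch + cd.
This gives a 24×16 integer matrix of rank 15; reducing to Smith normal form yields diagonal entries (1,1,1,1,1,1,1,1,1,1,1,1,1,1,1).

Computing H_k = (kernel of ∂_k) / (image of ∂_{k+1}):

  H_0: rank C_0 − rank ∂_1 = 8 − 7 = 1, and the invariant factors of ∂_1 are all 1, so H_0 = Z.
  H_1: rank ker ∂_1 − rank ∂_2 = (24 − 7) − 15 = 2, and the invariant factors of ∂_2 are all 1, so H_1 = Z^2.
  H_2: rank ker ∂_2 − rank ∂_3 = (16 − 15) − 0 = 1, and there is no ∂_3, so H_2 = Z.

As a check, the Euler characteristic is 8 − 24 + 16 = 0, which agrees with 1 − 2 + 1 = 0.
(K is a triangulation of the torus T^2.)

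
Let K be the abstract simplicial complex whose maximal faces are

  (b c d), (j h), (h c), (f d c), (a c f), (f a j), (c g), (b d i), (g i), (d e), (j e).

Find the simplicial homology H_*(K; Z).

H_0 = Z,  H_1 = Z^3,  H_2 = 0.

Take the total order a < b < c < d < e < f < g < h < i < j on the vertex set. Then K (dimension 2) consists of the simplices:

  0-simplices (10): a, b, c, d, e, f, g, h, i, j
  1-simplices (17): ac, af, aj, bc, bd, bi, cd, cf, cg, ch, de, df, di, ej, fj, gi, hj
  2-simplices (5): acf, afj, bcd, bdi, cdf

giving chain groups C_0 ≅ Z^10, C_1 ≅ Z^17, C_2 ≅ Z^5.

The boundary map ∂_1: C_1 → C_0 sends each edge [p,q] (with p < q) to q − p. For instance
  ∂di = i − d.
This gives a 10×17 integer matrix of rank 9; reducing to Smith normal form yields diagonal entries (1,1,1,1,1,1,1,1,1).

∂_2: C_2 → C_1 acts by ∂[p,q,r] = [q,r] − [p,r] + [p,q]. For instance
  ∂bcd = cd − bd + bc,
  ∂afj = fj − aj + af.
The 17×5 boundary matrix has rank 5 and Smith normal form diag(1,1,1,1,1).

Computing H_k = (kernel of ∂_k) / (image of ∂_{k+1}):

  H_0: rank C_0 − rank ∂_1 = 10 − 9 = 1, and the invariant factors of ∂_1 are all 1, so H_0 = Z.
  H_1: rank ker ∂_1 − rank ∂_2 = (17 − 9) − 5 = 3, and the invariant factors of ∂_2 are all 1, so H_1 = Z^3.
  H_2: rank ker ∂_2 − rank ∂_3 = (5 − 5) − 0 = 0, and there is no ∂_3, so H_2 = 0.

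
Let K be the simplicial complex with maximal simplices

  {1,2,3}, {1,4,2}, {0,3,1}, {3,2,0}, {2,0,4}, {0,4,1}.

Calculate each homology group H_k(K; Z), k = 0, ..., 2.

Take the total order 0 < 1 < 2 < 3 < 4 on the vertex set. Then K (dimension 2) consists of the simplices:

  0-simplices (5): [0], [1], [2], [3], [4]
  1-simplices (9): [0,1], [0,2], [0,3], [0,4], [1,2], [1,3], [1,4], [2,3], [2,4]
  2-simplices (6): [0,1,3], [0,1,4], [0,2,3], [0,2,4], [1,2,3], [1,2,4]

so the chain groups are C_0 ≅ Z^5, C_1 ≅ Z^9, C_2 ≅ Z^6.

The boundary map ∂_1: C_1 → C_0 is given by ∂[p,q] = [q] − [p]. For instance
  ∂[2,3] = [3] − [2].
As a 5×9 matrix over Z this has rank 4, with invariant factors (1,1,1,1).

Boundary ∂_2: C_2 → C_1 acts by ∂[p,q,r] = [q,r] − [p,r] + [p,q]. For instance
  ∂[1,2,3] = [2,3] − [1,3] + [1,2],
  ∂[0,1,4] = [1,4] − [0,4] + [0,1].
This gives a 9×6 integer matrix of rank 5; reducing to Smith normal form yields diagonal entries (1,1,1,1,1).

From H_k ≅ ker(∂_k) / im(∂_{k+1}) we obtain:

  H_0: rank C_0 − rank ∂_1 = 5 − 4 = 1, and the invariant factors of ∂_1 are all 1, so H_0 ≅ Z.
  H_1: rank ker ∂_1 − rank ∂_2 = (9 − 4) − 5 = 0, and the invariant factors of ∂_2 are all 1, so H_1 ≅ 0.
  H_2: rank ker ∂_2 − rank ∂_3 = (6 − 5) − 0 = 1, and there is no ∂_3, so H_2 ≅ Z.

As a check, the Euler characteristic is 5 − 9 + 6 = 2, which agrees with 1 − 0 + 1 = 2.
(K is a triangulation of the 2-sphere S^2.)

H_0 ≅ Z,  H_1 = 0,  H_2 ≅ Z.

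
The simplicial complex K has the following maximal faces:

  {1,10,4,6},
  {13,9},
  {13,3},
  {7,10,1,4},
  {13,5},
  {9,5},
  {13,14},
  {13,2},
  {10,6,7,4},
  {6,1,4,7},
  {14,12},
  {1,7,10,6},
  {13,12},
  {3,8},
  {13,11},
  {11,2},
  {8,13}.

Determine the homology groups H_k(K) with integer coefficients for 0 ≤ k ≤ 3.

H_0 ≅ Z^2,  H_1 ≅ Z^4,  H_2 = 0,  H_3 ≅ Z.

Order the vertices as 1 < 2 < 3 < 4 < 5 < 6 < 7 < 8 < 9 < 10 < 11 < 12 < 13 < 14. Listing each simplex with vertices in this order, K has dimension 3 with simplices:

  0-simplices (14): [1], [2], [3], [4], [5], [6], [7], [8], [9], [10], [11], [12], [13], [14]
  1-simplices (22): (22 of them)
  2-simplices (10): [1,4,6], [1,4,7], [1,4,10], [1,6,7], [1,6,10], [1,7,10], [4,6,7], [4,6,10], [4,7,10], [6,7,10]
  3-simplices (5): [1,4,6,7], [1,4,6,10], [1,4,7,10], [1,6,7,10], [4,6,7,10]

Hence C_0 ≅ Z^14, C_1 ≅ Z^22, C_2 ≅ Z^10, C_3 ≅ Z^5.

∂_1: C_1 → C_0 maps an edge to its endpoints' difference, ∂[p,q] = q − p. For instance
  ∂[4,7] = [7] − [4].
This gives a 14×22 integer matrix of rank 12; reducing to Smith normal form yields diagonal entries (1,1,1,1,1,1,1,1,1,1,1,1).

∂_2: C_2 → C_1 acts by ∂[p,q,r] = [q,r] − [p,r] + [p,q]. For instance
  ∂[1,6,10] = [6,10] − [1,10] + [1,6],
  ∂[1,7,10] = [7,10] − [1,10] + [1,7].
The resulting 22×10 matrix has rank 6, and its Smith normal form has invariant factors (1,1,1,1,1,1).

∂_3: C_3 → C_2 sends each 3-simplex σ to the alternating sum Σ_i (−1)^i (σ with its i-th vertex removed). For instance
  ∂[1,6,7,10] = [6,7,10] − [1,7,10] + [1,6,10] − [1,6,7],
  ∂[1,4,6,7] = [4,6,7] − [1,6,7] + [1,4,7] − [1,4,6].
The 10×5 boundary matrix has rank 4 and Smith normal form diag(1,1,1,1).

Now H_k = ker ∂_k / im ∂_{k+1}, so:

  H_0: rank C_0 − rank ∂_1 = 14 − 12 = 2, and the invariant factors of ∂_1 are all 1, so H_0 ≅ Z^2.
  H_1: rank ker ∂_1 − rank ∂_2 = (22 − 12) − 6 = 4, and the invariant factors of ∂_2 are all 1, so H_1 ≅ Z^4.
  H_2: rank ker ∂_2 − rank ∂_3 = (10 − 6) − 4 = 0, and the invariant factors of ∂_3 are all 1, so H_2 ≅ 0.
  H_3: rank ker ∂_3 − rank ∂_4 = (5 − 4) − 0 = 1, and there is no ∂_4, so H_3 ≅ Z.

As a check, the Euler characteristic is 14 − 22 + 10 − 5 = -3, which agrees with 2 − 4 + 0 − 1 = -3.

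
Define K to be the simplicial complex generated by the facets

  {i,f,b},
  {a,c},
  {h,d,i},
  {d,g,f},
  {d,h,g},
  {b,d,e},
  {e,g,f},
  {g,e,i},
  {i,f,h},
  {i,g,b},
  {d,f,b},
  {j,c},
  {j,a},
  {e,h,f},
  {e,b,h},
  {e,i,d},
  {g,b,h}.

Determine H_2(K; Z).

We work with the vertex ordering a < b < c < d < e < f < g < h < i < j. The simplices of K, each written with vertices in increasing order, are:

  0-simplices (10): a, b, c, d, e, f, g, h, i, j
  1-simplices (24): ac, aj, bd, be, bf, bg, bh, bi, cj, de, df, dg, dh, di, ef, eg, eh, ei, fg, fh, fi, gh, gi, hi
  2-simplices (14): bde, bdf, beh, bfi, bgh, bgi, dei, dfg, dgh, dhi, efg, efh, egi, fhi

Hence C_0 ≅ Z^10, C_1 ≅ Z^24, C_2 ≅ Z^14.

∂_1: C_1 → C_0 maps an edge to its endpoints' difference, ∂[p,q] = q − p.
The 10×24 boundary matrix has rank 8 and Smith normal form diag(1,1,1,1,1,1,1,1).

Boundary ∂_2: C_2 → C_1 maps a triangle to the signed sum of its edges. For instance
  ∂efh = fh − eh + ef,
  ∂dhi = hi − di + dh.
The resulting 24×14 matrix has rank 13, and its Smith normal form has invariant factors (1,1,1,1,1,1,1,1,1,1,1,1,1).

Computing H_k = (kernel of ∂_k) / (image of ∂_{k+1}):

  H_2: rank ker ∂_2 − rank ∂_3 = (14 − 13) − 0 = 1, and there is no ∂_3, so H_2 ≅ Z.

H_2 = Z.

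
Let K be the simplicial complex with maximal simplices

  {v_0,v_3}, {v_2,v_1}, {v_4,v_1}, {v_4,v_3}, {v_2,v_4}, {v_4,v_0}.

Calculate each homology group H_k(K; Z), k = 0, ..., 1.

H_0 ≅ Z,  H_1 ≅ Z^2.

Take the total order v_0 < v_1 < v_2 < v_3 < v_4 on the vertex set. Then K (dimension 1) consists of the simplices:

  0-simplices (5): [v_0], [v_1], [v_2], [v_3], [v_4]
  1-simplices (6): [v_0,v_3], [v_0,v_4], [v_1,v_2], [v_1,v_4], [v_2,v_4], [v_3,v_4]

Hence C_0 ≅ Z^5, C_1 ≅ Z^6.

Boundary ∂_1: C_1 → C_0 is given by ∂[p,q] = [q] − [p]. For instance
  ∂[v_0,v_4] = [v_4] − [v_0].
The resulting 5×6 matrix has rank 4, and its Smith normal form has invariant factors (1,1,1,1).

From H_k ≅ ker(∂_k) / im(∂_{k+1}) we obtain:

  H_0: rank C_0 − rank ∂_1 = 5 − 4 = 1, and the invariant factors of ∂_1 are all 1, so H_0 ≅ Z.
  H_1: rank ker ∂_1 − rank ∂_2 = (6 − 4) − 0 = 2, and there is no ∂_2, so H_1 ≅ Z^2.

(K is a triangulation of a wedge of 2 circles.)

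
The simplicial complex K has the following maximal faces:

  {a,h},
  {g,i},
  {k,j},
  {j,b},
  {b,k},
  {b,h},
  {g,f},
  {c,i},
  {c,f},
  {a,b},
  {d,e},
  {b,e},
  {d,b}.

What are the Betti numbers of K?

We work with the vertex ordering a < b < c < d < e < f < g < h < i < j < k. The simplices of K, each written with vertices in increasing order, are:

  0-simplices (11): a, b, c, d, e, f, g, h, i, j, k
  1-simplices (13): ab, ah, bd, be, bh, bj, bk, cf, ci, de, fg, gi, jk

so the chain groups are C_0 ≅ Z^11, C_1 ≅ Z^13.

∂_1: C_1 → C_0 is given by ∂[p,q] = [q] − [p]. For instance
  ∂bk = k − b.
The 11×13 boundary matrix has rank 9 and Smith normal form diag(1,1,1,1,1,1,1,1,1).

Now H_k = ker ∂_k / im ∂_{k+1}, so:

  H_0: rank C_0 − rank ∂_1 = 11 − 9 = 2, and the invariant factors of ∂_1 are all 1, so H_0 ≅ Z^2.
  H_1: rank ker ∂_1 − rank ∂_2 = (13 − 9) − 0 = 4, and there is no ∂_2, so H_1 ≅ Z^4.

Hence the Betti numbers are b_0 = 2, b_1 = 4.

b_0 = 2, b_1 = 4.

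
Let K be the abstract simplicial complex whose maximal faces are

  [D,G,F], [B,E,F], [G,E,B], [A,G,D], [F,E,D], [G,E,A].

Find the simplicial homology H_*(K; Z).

K has 6 vertices, 12 edges, 6 triangles.
rank ∂_0 = 0, rank ∂_1 = 5 ⇒ b_0 = 6 − 0 − 5 = 1; all invariant factors of ∂_1 are 1 so no torsion. So H_0 = Z.
rank ∂_1 = 5, rank ∂_2 = 6 ⇒ b_1 = 12 − 5 − 6 = 1; all invariant factors of ∂_2 are 1 so no torsion. So H_1 = Z.
rank ∂_2 = 6, rank ∂_3 = 0 ⇒ b_2 = 6 − 6 − 0 = 0. So H_2 = 0.

H_0 ≅ Z,  H_1 ≅ Z,  H_2 = 0.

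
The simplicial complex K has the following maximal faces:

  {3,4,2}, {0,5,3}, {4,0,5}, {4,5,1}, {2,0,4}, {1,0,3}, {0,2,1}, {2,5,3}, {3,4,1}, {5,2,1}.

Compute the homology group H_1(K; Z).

H_1 ≅ Z/2.

K has 6 vertices, 15 edges, 10 triangles.
rank ∂_1 = 5, rank ∂_2 = 10 ⇒ b_1 = 15 − 5 − 10 = 0; ∂_2 has invariant factor(s) [2] giving torsion. So H_1 = Z/2.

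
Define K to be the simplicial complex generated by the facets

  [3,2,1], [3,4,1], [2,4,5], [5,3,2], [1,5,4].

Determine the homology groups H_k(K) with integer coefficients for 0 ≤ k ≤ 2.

H_0 = Z,  H_1 = Z,  H_2 = 0.

Order the vertices as 1 < 2 < 3 < 4 < 5. Listing each simplex with vertices in this order, K has dimension 2 with simplices:

  0-simplices (5): [1], [2], [3], [4], [5]
  1-simplices (10): [1,2], [1,3], [1,4], [1,5], [2,3], [2,4], [2,5], [3,4], [3,5], [4,5]
  2-simplices (5): [1,2,3], [1,3,4], [1,4,5], [2,3,5], [2,4,5]

so the chain groups are C_0 ≅ Z^5, C_1 ≅ Z^10, C_2 ≅ Z^5.

The boundary map ∂_1: C_1 → C_0 is given by ∂[p,q] = [q] − [p].
As a 5×10 matrix over Z this has rank 4, with invariant factors (1,1,1,1).

Boundary ∂_2: C_2 → C_1 sends each 2-simplex [p,q,r] to [q,r] − [p,r] + [p,q]. For instance
  ∂[1,4,5] = [4,5] − [1,5] + [1,4],
  ∂[2,4,5] = [4,5] − [2,5] + [2,4].
As a 10×5 matrix over Z this has rank 5, with invariant factors (1,1,1,1,1).

Now H_k = ker ∂_k / im ∂_{k+1}, so:

  H_0: rank C_0 − rank ∂_1 = 5 − 4 = 1, and the invariant factors of ∂_1 are all 1, so H_0 ≅ Z.
  H_1: rank ker ∂_1 − rank ∂_2 = (10 − 4) − 5 = 1, and the invariant factors of ∂_2 are all 1, so H_1 ≅ Z.
  H_2: rank ker ∂_2 − rank ∂_3 = (5 − 5) − 0 = 0, and there is no ∂_3, so H_2 ≅ 0.

As a check, the Euler characteristic is 5 − 10 + 5 = 0, which agrees with 1 − 1 + 0 = 0.
(K is a triangulation of the Möbius band.)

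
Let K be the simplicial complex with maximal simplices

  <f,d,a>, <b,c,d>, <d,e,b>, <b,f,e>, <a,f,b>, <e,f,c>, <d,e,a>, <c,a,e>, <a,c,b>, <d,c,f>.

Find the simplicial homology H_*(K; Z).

H_0 = Z,  H_1 = Z/2Z,  H_2 = 0.

Order the vertices as a < b < c < d < e < f. Listing each simplex with vertices in this order, K has dimension 2 with simplices:

  0-simplices (6): a, b, c, d, e, f
  1-simplices (15): ab, ac, ad, ae, af, bc, bd, be, bf, cd, ce, cf, de, df, ef
  2-simplices (10): abc, abf, ace, ade, adf, bcd, bde, bef, cdf, cef

giving chain groups C_0 ≅ Z^6, C_1 ≅ Z^15, C_2 ≅ Z^10.

Boundary ∂_1: C_1 → C_0 maps an edge to its endpoints' difference, ∂[p,q] = q − p. For instance
  ∂cd = d − c.
This gives a 6×15 integer matrix of rank 5; reducing to Smith normal form yields diagonal entries (1,1,1,1,1).

The boundary map ∂_2: C_2 → C_1 acts by ∂[p,q,r] = [q,r] − [p,r] + [p,q]. For instance
  ∂bde = de − be + bd,
  ∂bcd = cd − bd + bc.
The 15×10 boundary matrix has rank 10 and Smith normal form diag(1,1,1,1,1,1,1,1,1,2).

Now H_k = ker ∂_k / im ∂_{k+1}, so:

  H_0: rank C_0 − rank ∂_1 = 6 − 5 = 1, and the invariant factors of ∂_1 are all 1, so H_0 ≅ Z.
  H_1: rank ker ∂_1 − rank ∂_2 = (15 − 5) − 10 = 0, and ∂_2 has invariant factor 2 > 1, so H_1 ≅ Z/2Z.
  H_2: rank ker ∂_2 − rank ∂_3 = (10 − 10) − 0 = 0, and there is no ∂_3, so H_2 ≅ 0.

As a check, the Euler characteristic is 6 − 15 + 10 = 1, which agrees with 1 − 0 + 0 = 1.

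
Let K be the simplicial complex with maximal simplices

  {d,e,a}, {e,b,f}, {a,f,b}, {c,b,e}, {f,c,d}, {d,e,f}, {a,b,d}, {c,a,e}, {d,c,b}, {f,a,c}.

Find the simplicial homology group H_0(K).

H_0 = Z.

K has 6 vertices, 15 edges, 10 triangles.
rank ∂_0 = 0, rank ∂_1 = 5 ⇒ b_0 = 6 − 0 − 5 = 1; all invariant factors of ∂_1 are 1 so no torsion. So H_0 = Z.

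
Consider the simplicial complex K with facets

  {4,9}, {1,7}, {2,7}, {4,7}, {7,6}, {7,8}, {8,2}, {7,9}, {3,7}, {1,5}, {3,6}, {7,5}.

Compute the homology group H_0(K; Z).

K has 9 vertices, 12 edges.
rank ∂_0 = 0, rank ∂_1 = 8 ⇒ b_0 = 9 − 0 − 8 = 1; all invariant factors of ∂_1 are 1 so no torsion. So H_0 = Z.

H_0 ≅ Z.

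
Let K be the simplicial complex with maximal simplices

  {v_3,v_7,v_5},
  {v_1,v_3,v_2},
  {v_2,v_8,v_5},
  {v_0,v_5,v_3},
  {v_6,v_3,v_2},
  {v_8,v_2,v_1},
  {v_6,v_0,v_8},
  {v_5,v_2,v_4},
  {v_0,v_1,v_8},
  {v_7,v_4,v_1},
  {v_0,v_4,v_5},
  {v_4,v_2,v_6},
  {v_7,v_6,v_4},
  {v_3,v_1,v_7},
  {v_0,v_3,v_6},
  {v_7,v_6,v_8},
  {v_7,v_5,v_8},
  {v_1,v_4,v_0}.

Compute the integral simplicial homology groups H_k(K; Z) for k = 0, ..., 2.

H_0 = Z,  H_1 = Z^2,  H_2 = Z.

Fix the vertex order v_0 < v_1 < v_2 < v_3 < v_4 < v_5 < v_6 < v_7 < v_8 and write every simplex with vertices in increasing order. Then dim K = 2 and the simplices of K are:

  0-simplices (9): [v_0], [v_1], [v_2], [v_3], [v_4], [v_5], [v_6], [v_7], [v_8]
  1-simplices (27): (27 of them)
  2-simplices (18): (18 of them)

so the chain groups are C_0 ≅ Z^9, C_1 ≅ Z^27, C_2 ≅ Z^18.

Boundary ∂_1: C_1 → C_0 is given by ∂[p,q] = [q] − [p]. For instance
  ∂[v_1,v_8] = [v_8] − [v_1].
As a 9×27 matrix over Z this has rank 8, with invariant factors (1,1,1,1,1,1,1,1).

Boundary ∂_2: C_2 → C_1 acts by ∂[p,q,r] = [q,r] − [p,r] + [p,q]. For instance
  ∂[v_1,v_2,v_3] = [v_2,v_3] − [v_1,v_3] + [v_1,v_2],
  ∂[v_1,v_4,v_7] = [v_4,v_7] − [v_1,v_7] + [v_1,v_4].
The resulting 27×18 matrix has rank 17, and its Smith normal form has invariant factors (1,1,1,1,1,1,1,1,1,1,1,1,1,1,1,1,1).

Now H_k = ker ∂_k / im ∂_{k+1}, so:

  H_0: rank C_0 − rank ∂_1 = 9 − 8 = 1, and the invariant factors of ∂_1 are all 1, so H_0 = Z.
  H_1: rank ker ∂_1 − rank ∂_2 = (27 − 8) − 17 = 2, and the invariant factors of ∂_2 are all 1, so H_1 = Z^2.
  H_2: rank ker ∂_2 − rank ∂_3 = (18 − 17) − 0 = 1, and there is no ∂_3, so H_2 = Z.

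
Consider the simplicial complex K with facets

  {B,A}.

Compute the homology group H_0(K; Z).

H_0 ≅ Z.

Fix the vertex order A < B and write every simplex with vertices in increasing order. Then dim K = 1 and the simplices of K are:

  0-simplices (2): A, B
  1-simplices (1): AB

so the chain groups are C_0 ≅ Z^2, C_1 ≅ Z^1.

The boundary map ∂_1: C_1 → C_0 is given by ∂[p,q] = [q] − [p]. For instance
  ∂AB = B − A.
This gives a 2×1 integer matrix of rank 1; reducing to Smith normal form yields diagonal entries (1).

Computing H_k = (kernel of ∂_k) / (image of ∂_{k+1}):

  H_0: rank C_0 − rank ∂_1 = 2 − 1 = 1, and the invariant factors of ∂_1 are all 1, so H_0 = Z.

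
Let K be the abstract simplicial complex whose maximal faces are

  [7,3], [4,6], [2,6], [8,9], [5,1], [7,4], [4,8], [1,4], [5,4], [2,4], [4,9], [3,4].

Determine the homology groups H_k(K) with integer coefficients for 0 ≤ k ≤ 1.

H_0 ≅ Z,  H_1 ≅ Z^4.

Fix the vertex order 1 < 2 < 3 < 4 < 5 < 6 < 7 < 8 < 9 and write every simplex with vertices in increasing order. Then dim K = 1 and the simplices of K are:

  0-simplices (9): [1], [2], [3], [4], [5], [6], [7], [8], [9]
  1-simplices (12): [1,4], [1,5], [2,4], [2,6], [3,4], [3,7], [4,5], [4,6], [4,7], [4,8], [4,9], [8,9]

giving chain groups C_0 ≅ Z^9, C_1 ≅ Z^12.

The boundary map ∂_1: C_1 → C_0 sends each edge [p,q] (with p < q) to q − p.
The 9×12 boundary matrix has rank 8 and Smith normal form diag(1,1,1,1,1,1,1,1).

Now H_k = ker ∂_k / im ∂_{k+1}, so:

  H_0: rank C_0 − rank ∂_1 = 9 − 8 = 1, and the invariant factors of ∂_1 are all 1, so H_0 ≅ Z.
  H_1: rank ker ∂_1 − rank ∂_2 = (12 − 8) − 0 = 4, and there is no ∂_2, so H_1 ≅ Z^4.

As a check, the Euler characteristic is 9 − 12 = -3, which agrees with 1 − 4 = -3.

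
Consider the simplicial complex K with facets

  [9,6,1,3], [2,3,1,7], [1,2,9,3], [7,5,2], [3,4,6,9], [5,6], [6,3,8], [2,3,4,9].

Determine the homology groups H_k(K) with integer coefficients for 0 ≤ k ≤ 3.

Fix the vertex order 1 < 2 < 3 < 4 < 5 < 6 < 7 < 8 < 9 and write every simplex with vertices in increasing order. Then dim K = 3 and the simplices of K are:

  0-simplices (9): [1], [2], [3], [4], [5], [6], [7], [8], [9]
  1-simplices (21): [1,2], [1,3], [1,6], [1,7], [1,9], [2,3], [2,4], [2,5], [2,7], [2,9], [3,4], [3,6], [3,7], [3,8], [3,9], [4,6], [4,9], [5,6], [5,7], [6,8], [6,9]
  2-simplices (17): [1,2,3], [1,2,7], [1,2,9], [1,3,6], [1,3,7], [1,3,9], [1,6,9], [2,3,4], [2,3,7], [2,3,9], [2,4,9], [2,5,7], [3,4,6], [3,4,9], [3,6,8], [3,6,9], [4,6,9]
  3-simplices (5): [1,2,3,7], [1,2,3,9], [1,3,6,9], [2,3,4,9], [3,4,6,9]

giving chain groups C_0 ≅ Z^9, C_1 ≅ Z^21, C_2 ≅ Z^17, C_3 ≅ Z^5.

Boundary ∂_1: C_1 → C_0 sends each edge [p,q] (with p < q) to q − p. For instance
  ∂[5,7] = [7] − [5].
This gives a 9×21 integer matrix of rank 8; reducing to Smith normal form yields diagonal entries (1,1,1,1,1,1,1,1).

Boundary ∂_2: C_2 → C_1 sends each 2-simplex [p,q,r] to [q,r] − [p,r] + [p,q]. For instance
  ∂[3,4,9] = [4,9] − [3,9] + [3,4],
  ∂[2,5,7] = [5,7] − [2,7] + [2,5].
This gives a 21×17 integer matrix of rank 12; reducing to Smith normal form yields diagonal entries (1,1,1,1,1,1,1,1,1,1,1,1).

Boundary ∂_3: C_3 → C_2 sends each 3-simplex σ to the alternating sum Σ_i (−1)^i (σ with its i-th vertex removed). For instance
  ∂[3,4,6,9] = [4,6,9] − [3,6,9] + [3,4,9] − [3,4,6],
  ∂[1,2,3,7] = [2,3,7] − [1,3,7] + [1,2,7] − [1,2,3].
The resulting 17×5 matrix has rank 5, and its Smith normal form has invariant factors (1,1,1,1,1).

Computing H_k = (kernel of ∂_k) / (image of ∂_{k+1}):

  H_0: rank C_0 − rank ∂_1 = 9 − 8 = 1, and the invariant factors of ∂_1 are all 1, so H_0 = Z.
  H_1: rank ker ∂_1 − rank ∂_2 = (21 − 8) − 12 = 1, and the invariant factors of ∂_2 are all 1, so H_1 = Z.
  H_2: rank ker ∂_2 − rank ∂_3 = (17 − 12) − 5 = 0, and the invariant factors of ∂_3 are all 1, so H_2 = 0.
  H_3: rank ker ∂_3 − rank ∂_4 = (5 − 5) − 0 = 0, and there is no ∂_4, so H_3 = 0.

H_0 = Z,  H_1 = Z,  H_2 = 0,  H_3 = 0.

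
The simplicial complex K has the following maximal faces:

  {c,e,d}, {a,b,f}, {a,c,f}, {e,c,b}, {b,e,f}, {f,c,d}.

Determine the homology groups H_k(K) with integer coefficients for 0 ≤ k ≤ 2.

H_0 = Z,  H_1 = Z,  H_2 = 0.

K has 6 vertices, 12 edges, 6 triangles.
rank ∂_0 = 0, rank ∂_1 = 5 ⇒ b_0 = 6 − 0 − 5 = 1; all invariant factors of ∂_1 are 1 so no torsion. So H_0 = Z.
rank ∂_1 = 5, rank ∂_2 = 6 ⇒ b_1 = 12 − 5 − 6 = 1; all invariant factors of ∂_2 are 1 so no torsion. So H_1 = Z.
rank ∂_2 = 6, rank ∂_3 = 0 ⇒ b_2 = 6 − 6 − 0 = 0. So H_2 = 0.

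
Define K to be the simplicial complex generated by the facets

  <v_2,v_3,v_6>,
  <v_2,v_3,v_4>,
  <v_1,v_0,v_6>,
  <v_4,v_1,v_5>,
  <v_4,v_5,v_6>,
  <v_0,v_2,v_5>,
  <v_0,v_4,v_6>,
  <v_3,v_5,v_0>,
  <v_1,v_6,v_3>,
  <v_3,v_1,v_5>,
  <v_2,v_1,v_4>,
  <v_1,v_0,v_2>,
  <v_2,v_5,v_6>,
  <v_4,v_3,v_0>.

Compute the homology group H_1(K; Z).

H_1 ≅ Z^2.

Order the vertices as v_0 < v_1 < v_2 < v_3 < v_4 < v_5 < v_6. Listing each simplex with vertices in this order, K has dimension 2 with simplices:

  0-simplices (7): [v_0], [v_1], [v_2], [v_3], [v_4], [v_5], [v_6]
  1-simplices (21): (21 of them)
  2-simplices (14): (14 of them)

Hence C_0 ≅ Z^7, C_1 ≅ Z^21, C_2 ≅ Z^14.

Boundary ∂_1: C_1 → C_0 maps an edge to its endpoints' difference, ∂[p,q] = q − p. For instance
  ∂[v_1,v_2] = [v_2] − [v_1].
The 7×21 boundary matrix has rank 6 and Smith normal form diag(1,1,1,1,1,1).

The boundary map ∂_2: C_2 → C_1 maps a triangle to the signed sum of its edges. For instance
  ∂[v_0,v_1,v_6] = [v_1,v_6] − [v_0,v_6] + [v_0,v_1],
  ∂[v_1,v_4,v_5] = [v_4,v_5] − [v_1,v_5] + [v_1,v_4].
The resulting 21×14 matrix has rank 13, and its Smith normal form has invariant factors (1,1,1,1,1,1,1,1,1,1,1,1,1).

From H_k ≅ ker(∂_k) / im(∂_{k+1}) we obtain:

  H_1: rank ker ∂_1 − rank ∂_2 = (21 − 6) − 13 = 2, and the invariant factors of ∂_2 are all 1, so H_1 ≅ Z^2.

(K is a triangulation of the torus T^2.)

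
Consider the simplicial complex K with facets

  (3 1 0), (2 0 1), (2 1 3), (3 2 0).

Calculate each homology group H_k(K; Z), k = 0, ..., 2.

H_0 = Z,  H_1 = 0,  H_2 = Z.

Fix the vertex order 0 < 1 < 2 < 3 and write every simplex with vertices in increasing order. Then dim K = 2 and the simplices of K are:

  0-simplices (4): [0], [1], [2], [3]
  1-simplices (6): [0,1], [0,2], [0,3], [1,2], [1,3], [2,3]
  2-simplices (4): [0,1,2], [0,1,3], [0,2,3], [1,2,3]

giving chain groups C_0 ≅ Z^4, C_1 ≅ Z^6, C_2 ≅ Z^4.

∂_1: C_1 → C_0 maps an edge to its endpoints' difference, ∂[p,q] = q − p.
The resulting 4×6 matrix has rank 3, and its Smith normal form has invariant factors (1,1,1).

The boundary map ∂_2: C_2 → C_1 acts by ∂[p,q,r] = [q,r] − [p,r] + [p,q]. For instance
  ∂[1,2,3] = [2,3] − [1,3] + [1,2],
  ∂[0,1,3] = [1,3] − [0,3] + [0,1].
The 6×4 boundary matrix has rank 3 and Smith normal form diag(1,1,1).

Now H_k = ker ∂_k / im ∂_{k+1}, so:

  H_0: rank C_0 − rank ∂_1 = 4 − 3 = 1, and the invariant factors of ∂_1 are all 1, so H_0 = Z.
  H_1: rank ker ∂_1 − rank ∂_2 = (6 − 3) − 3 = 0, and the invariant factors of ∂_2 are all 1, so H_1 = 0.
  H_2: rank ker ∂_2 − rank ∂_3 = (4 − 3) − 0 = 1, and there is no ∂_3, so H_2 = Z.

As a check, the Euler characteristic is 4 − 6 + 4 = 2, which agrees with 1 − 0 + 1 = 2.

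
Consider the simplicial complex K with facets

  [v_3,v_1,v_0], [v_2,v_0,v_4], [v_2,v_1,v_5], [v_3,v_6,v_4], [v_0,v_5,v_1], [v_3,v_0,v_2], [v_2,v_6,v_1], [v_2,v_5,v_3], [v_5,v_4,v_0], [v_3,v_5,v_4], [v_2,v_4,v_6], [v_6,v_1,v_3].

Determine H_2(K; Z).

Take the total order v_0 < v_1 < v_2 < v_3 < v_4 < v_5 < v_6 on the vertex set. Then K (dimension 2) consists of the simplices:

  0-simplices (7): [v_0], [v_1], [v_2], [v_3], [v_4], [v_5], [v_6]
  1-simplices (18): (18 of them)
  2-simplices (12): (12 of them)

so the chain groups are C_0 ≅ Z^7, C_1 ≅ Z^18, C_2 ≅ Z^12.

The boundary map ∂_1: C_1 → C_0 sends each edge [p,q] (with p < q) to q − p.
As a 7×18 matrix over Z this has rank 6, with invariant factors (1,1,1,1,1,1).

∂_2: C_2 → C_1 maps a triangle to the signed sum of its edges. For instance
  ∂[v_0,v_2,v_3] = [v_2,v_3] − [v_0,v_3] + [v_0,v_2],
  ∂[v_0,v_4,v_5] = [v_4,v_5] − [v_0,v_5] + [v_0,v_4].
As a 18×12 matrix over Z this has rank 12, with invariant factors (1,1,1,1,1,1,1,1,1,1,1,2).

From H_k ≅ ker(∂_k) / im(∂_{k+1}) we obtain:

  H_2: rank ker ∂_2 − rank ∂_3 = (12 − 12) − 0 = 0, and there is no ∂_3, so H_2 ≅ 0.

H_2 = 0.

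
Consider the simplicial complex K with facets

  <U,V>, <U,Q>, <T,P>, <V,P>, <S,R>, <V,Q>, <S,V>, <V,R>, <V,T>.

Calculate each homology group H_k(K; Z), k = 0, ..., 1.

H_0 ≅ Z,  H_1 ≅ Z^3.

Fix the vertex order P < Q < R < S < T < U < V and write every simplex with vertices in increasing order. Then dim K = 1 and the simplices of K are:

  0-simplices (7): P, Q, R, S, T, U, V
  1-simplices (9): PT, PV, QU, QV, RS, RV, SV, TV, UV

so the chain groups are C_0 ≅ Z^7, C_1 ≅ Z^9.

∂_1: C_1 → C_0 maps an edge to its endpoints' difference, ∂[p,q] = q − p.
The 7×9 boundary matrix has rank 6 and Smith normal form diag(1,1,1,1,1,1).

From H_k ≅ ker(∂_k) / im(∂_{k+1}) we obtain:

  H_0: rank C_0 − rank ∂_1 = 7 − 6 = 1, and the invariant factors of ∂_1 are all 1, so H_0 = Z.
  H_1: rank ker ∂_1 − rank ∂_2 = (9 − 6) − 0 = 3, and there is no ∂_2, so H_1 = Z^3.

(K is a triangulation of a wedge of 3 circles.)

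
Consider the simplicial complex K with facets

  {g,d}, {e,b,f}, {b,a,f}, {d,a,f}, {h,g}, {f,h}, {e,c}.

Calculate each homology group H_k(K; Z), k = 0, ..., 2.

H_0 ≅ Z,  H_1 ≅ Z,  H_2 = 0.

Order the vertices as a < b < c < d < e < f < g < h. Listing each simplex with vertices in this order, K has dimension 2 with simplices:

  0-simplices (8): a, b, c, d, e, f, g, h
  1-simplices (11): ab, ad, af, be, bf, ce, df, dg, ef, fh, gh
  2-simplices (3): abf, adf, bef

so the chain groups are C_0 ≅ Z^8, C_1 ≅ Z^11, C_2 ≅ Z^3.

Boundary ∂_1: C_1 → C_0 sends each edge [p,q] (with p < q) to q − p. For instance
  ∂be = e − b.
The resulting 8×11 matrix has rank 7, and its Smith normal form has invariant factors (1,1,1,1,1,1,1).

∂_2: C_2 → C_1 acts by ∂[p,q,r] = [q,r] − [p,r] + [p,q]. For instance
  ∂adf = df − af + ad,
  ∂abf = bf − af + ab.
This gives a 11×3 integer matrix of rank 3; reducing to Smith normal form yields diagonal entries (1,1,1).

From H_k ≅ ker(∂_k) / im(∂_{k+1}) we obtain:

  H_0: rank C_0 − rank ∂_1 = 8 − 7 = 1, and the invariant factors of ∂_1 are all 1, so H_0 = Z.
  H_1: rank ker ∂_1 − rank ∂_2 = (11 − 7) − 3 = 1, and the invariant factors of ∂_2 are all 1, so H_1 = Z.
  H_2: rank ker ∂_2 − rank ∂_3 = (3 − 3) − 0 = 0, and there is no ∂_3, so H_2 = 0.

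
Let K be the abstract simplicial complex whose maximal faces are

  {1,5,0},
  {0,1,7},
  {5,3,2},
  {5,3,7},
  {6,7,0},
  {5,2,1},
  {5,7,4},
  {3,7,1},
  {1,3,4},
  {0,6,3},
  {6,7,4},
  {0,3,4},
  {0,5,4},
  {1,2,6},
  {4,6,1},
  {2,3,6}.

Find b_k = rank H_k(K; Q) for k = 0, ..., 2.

Order the vertices as 0 < 1 < 2 < 3 < 4 < 5 < 6 < 7. Listing each simplex with vertices in this order, K has dimension 2 with simplices:

  0-simplices (8): [0], [1], [2], [3], [4], [5], [6], [7]
  1-simplices (24): (24 of them)
  2-simplices (16): [0,1,5], [0,1,7], [0,3,4], [0,3,6], [0,4,5], [0,6,7], [1,2,5], [1,2,6], [1,3,4], [1,3,7], [1,4,6], [2,3,5], [2,3,6], [3,5,7], [4,5,7], [4,6,7]

giving chain groups C_0 ≅ Z^8, C_1 ≅ Z^24, C_2 ≅ Z^16.

The boundary map ∂_1: C_1 → C_0 is given by ∂[p,q] = [q] − [p]. For instance
  ∂[2,3] = [3] − [2].
The resulting 8×24 matrix has rank 7, and its Smith normal form has invariant factors (1,1,1,1,1,1,1).

The boundary map ∂_2: C_2 → C_1 sends each 2-simplex [p,q,r] to [q,r] − [p,r] + [p,q]. For instance
  ∂[0,1,5] = [1,5] − [0,5] + [0,1],
  ∂[0,6,7] = [6,7] − [0,7] + [0,6].
As a 24×16 matrix over Z this has rank 15, with invariant factors (1,1,1,1,1,1,1,1,1,1,1,1,1,1,1).

Reading off H_k = ker ∂_k / im ∂_{k+1}:

  H_0: rank C_0 − rank ∂_1 = 8 − 7 = 1, and the invariant factors of ∂_1 are all 1, so H_0 ≅ Z.
  H_1: rank ker ∂_1 − rank ∂_2 = (24 − 7) − 15 = 2, and the invariant factors of ∂_2 are all 1, so H_1 ≅ Z^2.
  H_2: rank ker ∂_2 − rank ∂_3 = (16 − 15) − 0 = 1, and there is no ∂_3, so H_2 ≅ Z.

As a check, the Euler characteristic is 8 − 24 + 16 = 0, which agrees with 1 − 2 + 1 = 0.

Hence the Betti numbers are b_0 = 1, b_1 = 2, b_2 = 1.

b_0 = 1, b_1 = 2, b_2 = 1.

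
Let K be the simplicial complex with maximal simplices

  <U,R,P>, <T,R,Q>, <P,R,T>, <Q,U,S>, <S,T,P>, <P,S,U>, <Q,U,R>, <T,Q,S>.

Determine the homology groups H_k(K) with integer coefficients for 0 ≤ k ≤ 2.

H_0 ≅ Z,  H_1 = 0,  H_2 ≅ Z.

K has 6 vertices, 12 edges, 8 triangles.
rank ∂_0 = 0, rank ∂_1 = 5 ⇒ b_0 = 6 − 0 − 5 = 1; all invariant factors of ∂_1 are 1 so no torsion. So H_0 ≅ Z.
rank ∂_1 = 5, rank ∂_2 = 7 ⇒ b_1 = 12 − 5 − 7 = 0; all invariant factors of ∂_2 are 1 so no torsion. So H_1 ≅ 0.
rank ∂_2 = 7, rank ∂_3 = 0 ⇒ b_2 = 8 − 7 − 0 = 1. So H_2 ≅ Z.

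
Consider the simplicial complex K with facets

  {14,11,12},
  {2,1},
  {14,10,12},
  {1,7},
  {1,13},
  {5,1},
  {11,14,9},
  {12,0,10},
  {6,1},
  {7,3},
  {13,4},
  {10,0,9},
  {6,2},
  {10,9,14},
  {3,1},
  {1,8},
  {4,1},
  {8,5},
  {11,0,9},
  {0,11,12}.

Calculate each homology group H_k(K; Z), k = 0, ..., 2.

We work with the vertex ordering 0 < 1 < 2 < 3 < 4 < 5 < 6 < 7 < 8 < 9 < 10 < 11 < 12 < 13 < 14. The simplices of K, each written with vertices in increasing order, are:

  0-simplices (15): [0], [1], [2], [3], [4], [5], [6], [7], [8], [9], [10], [11], [12], [13], [14]
  1-simplices (24): (24 of them)
  2-simplices (8): [0,9,10], [0,9,11], [0,10,12], [0,11,12], [9,10,14], [9,11,14], [10,12,14], [11,12,14]

giving chain groups C_0 ≅ Z^15, C_1 ≅ Z^24, C_2 ≅ Z^8.

∂_1: C_1 → C_0 is given by ∂[p,q] = [q] − [p]. For instance
  ∂[4,13] = [13] − [4].
The resulting 15×24 matrix has rank 13, and its Smith normal form has invariant factors (1,1,1,1,1,1,1,1,1,1,1,1,1).

The boundary map ∂_2: C_2 → C_1 maps a triangle to the signed sum of its edges. For instance
  ∂[9,11,14] = [11,14] − [9,14] + [9,11],
  ∂[9,10,14] = [10,14] − [9,14] + [9,10].
This gives a 24×8 integer matrix of rank 7; reducing to Smith normal form yields diagonal entries (1,1,1,1,1,1,1).

Now H_k = ker ∂_k / im ∂_{k+1}, so:

  H_0: rank C_0 − rank ∂_1 = 15 − 13 = 2, and the invariant factors of ∂_1 are all 1, so H_0 = Z^2.
  H_1: rank ker ∂_1 − rank ∂_2 = (24 − 13) − 7 = 4, and the invariant factors of ∂_2 are all 1, so H_1 = Z^4.
  H_2: rank ker ∂_2 − rank ∂_3 = (8 − 7) − 0 = 1, and there is no ∂_3, so H_2 = Z.

H_0 ≅ Z^2,  H_1 ≅ Z^4,  H_2 ≅ Z.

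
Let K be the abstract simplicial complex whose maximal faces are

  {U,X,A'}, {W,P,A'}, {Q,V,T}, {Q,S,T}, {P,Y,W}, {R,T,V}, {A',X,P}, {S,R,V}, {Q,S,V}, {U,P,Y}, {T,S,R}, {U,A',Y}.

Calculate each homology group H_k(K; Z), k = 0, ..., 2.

H_0 = Z^2,  H_1 = Z,  H_2 = Z.

Fix the vertex order P < Q < R < S < T < U < V < W < X < Y < A' and write every simplex with vertices in increasing order. Then dim K = 2 and the simplices of K are:

  0-simplices (11): [P], [Q], [R], [S], [T], [U], [V], [W], [X], [Y], [A']
  1-simplices (21): [P,U], [P,W], [P,X], [P,Y], [P,A'], [Q,S], [Q,T], [Q,V], [R,S], [R,T], [R,V], [S,T], [S,V], [T,V], [U,X], [U,Y], [U,A'], [W,Y], [W,A'], [X,A'], [Y,A']
  2-simplices (12): [P,U,Y], [P,W,Y], [P,W,A'], [P,X,A'], [Q,S,T], [Q,S,V], [Q,T,V], [R,S,T], [R,S,V], [R,T,V], [U,X,A'], [U,Y,A']

Hence C_0 ≅ Z^11, C_1 ≅ Z^21, C_2 ≅ Z^12.

Boundary ∂_1: C_1 → C_0 is given by ∂[p,q] = [q] − [p]. For instance
  ∂[T,V] = [V] − [T].
The resulting 11×21 matrix has rank 9, and its Smith normal form has invariant factors (1,1,1,1,1,1,1,1,1).

Boundary ∂_2: C_2 → C_1 sends each 2-simplex [p,q,r] to [q,r] − [p,r] + [p,q]. For instance
  ∂[R,T,V] = [T,V] − [R,V] + [R,T],
  ∂[Q,S,T] = [S,T] − [Q,T] + [Q,S].
As a 21×12 matrix over Z this has rank 11, with invariant factors (1,1,1,1,1,1,1,1,1,1,1).

Now H_k = ker ∂_k / im ∂_{k+1}, so:

  H_0: rank C_0 − rank ∂_1 = 11 − 9 = 2, and the invariant factors of ∂_1 are all 1, so H_0 ≅ Z^2.
  H_1: rank ker ∂_1 − rank ∂_2 = (21 − 9) − 11 = 1, and the invariant factors of ∂_2 are all 1, so H_1 ≅ Z.
  H_2: rank ker ∂_2 − rank ∂_3 = (12 − 11) − 0 = 1, and there is no ∂_3, so H_2 ≅ Z.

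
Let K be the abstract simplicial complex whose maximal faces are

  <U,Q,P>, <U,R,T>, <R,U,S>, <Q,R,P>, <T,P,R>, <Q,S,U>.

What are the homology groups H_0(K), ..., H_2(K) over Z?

H_0 ≅ Z,  H_1 ≅ Z,  H_2 = 0.

We work with the vertex ordering P < Q < R < S < T < U. The simplices of K, each written with vertices in increasing order, are:

  0-simplices (6): P, Q, R, S, T, U
  1-simplices (12): PQ, PR, PT, PU, QR, QS, QU, RS, RT, RU, SU, TU
  2-simplices (6): PQR, PQU, PRT, QSU, RSU, RTU

Hence C_0 ≅ Z^6, C_1 ≅ Z^12, C_2 ≅ Z^6.

Boundary ∂_1: C_1 → C_0 maps an edge to its endpoints' difference, ∂[p,q] = q − p.
The 6×12 boundary matrix has rank 5 and Smith normal form diag(1,1,1,1,1).

Boundary ∂_2: C_2 → C_1 acts by ∂[p,q,r] = [q,r] − [p,r] + [p,q]. For instance
  ∂PQU = QU − PU + PQ,
  ∂RTU = TU − RU + RT.
This gives a 12×6 integer matrix of rank 6; reducing to Smith normal form yields diagonal entries (1,1,1,1,1,1).

Reading off H_k = ker ∂_k / im ∂_{k+1}:

  H_0: rank C_0 − rank ∂_1 = 6 − 5 = 1, and the invariant factors of ∂_1 are all 1, so H_0 ≅ Z.
  H_1: rank ker ∂_1 − rank ∂_2 = (12 − 5) − 6 = 1, and the invariant factors of ∂_2 are all 1, so H_1 ≅ Z.
  H_2: rank ker ∂_2 − rank ∂_3 = (6 − 6) − 0 = 0, and there is no ∂_3, so H_2 ≅ 0.

(K is a triangulation of the cylinder S^1 x I.)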